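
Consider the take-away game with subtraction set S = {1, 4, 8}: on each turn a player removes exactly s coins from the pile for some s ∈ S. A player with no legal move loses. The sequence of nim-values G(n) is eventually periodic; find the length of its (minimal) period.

12

G(0) = 0
G(1) = mex{0} = 1
G(2) = mex{1} = 0
G(3) = mex{0} = 1
G(4) = mex{1,0} = 2
G(5) = mex{2,1} = 0
G(6) = mex{0,0} = 1
G(7) = mex{1,1} = 0
G(8) = mex{0,2,0} = 1
G(9) = mex{1,0,1} = 2
G(10) = mex{2,1,0} = 3
G(11) = mex{3,0,1} = 2
G(12) = mex{2,1,2} = 0
G(13) = mex{0,2,0} = 1
G(14) = mex{1,3,1} = 0
G(15) = mex{0,2,0} = 1
G(16) = mex{1,0,1} = 2
G(17) = mex{2,1,2} = 0
G(18) = mex{0,0,3} = 1
G(19) = mex{1,1,2} = 0
G(20) = mex{0,2,0} = 1
G(21) = mex{1,0,1} = 2
G(22) = mex{2,1,0} = 3
G(23) = mex{3,0,1} = 2
G(24) = mex{2,1,2} = 0
G(25) = mex{0,2,0} = 1
G(n+12) = G(n) holds for n = 0,…,7 (a full window of length max(S) = 8), so the sequence is purely periodic with period 12.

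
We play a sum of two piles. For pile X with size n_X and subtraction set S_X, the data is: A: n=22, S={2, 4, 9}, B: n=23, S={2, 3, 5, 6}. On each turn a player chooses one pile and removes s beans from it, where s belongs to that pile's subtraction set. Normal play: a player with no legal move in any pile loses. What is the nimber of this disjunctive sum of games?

1

Pile A, S = {2, 4, 9}:
G(0) = 0
G(1) = mex{} = 0
G(2) = mex{0} = 1
G(3) = mex{0} = 1
G(4) = mex{1,0} = 2
G(5) = mex{1,0} = 2
G(6) = mex{2,1} = 0
G(7) = mex{2,1} = 0
G(8) = mex{0,2} = 1
G(9) = mex{0,2,0} = 1
G(10) = mex{1,0,0} = 2
G(11) = mex{1,0,1} = 2
G(12) = mex{2,1,1} = 0
G(13) = mex{2,1,2} = 0
G(14) = mex{0,2,2} = 1
G(15) = mex{0,2,0} = 1
G(16) = mex{1,0,0} = 2
G(17) = mex{1,0,1} = 2
G(18) = mex{2,1,1} = 0
G(19) = mex{2,1,2} = 0
G(20) = mex{0,2,2} = 1
G(21) = mex{0,2,0} = 1
G(22) = mex{1,0,0} = 2
G_A(22) = 2.
Pile B, S = {2, 3, 5, 6}:
n :  0  1  2  3  4  5  6  7  8  9 10 11 12 13 14 15 16 17 18 19 20 21 22 23
G :  0  0  1  1  2  2  3  3  0  0  1  1  2  2  3  3  0  0  1  1  2  2  3  3
G_B(23) = 3.
Combined Grundy value = 2 ⊕ 3 = 1.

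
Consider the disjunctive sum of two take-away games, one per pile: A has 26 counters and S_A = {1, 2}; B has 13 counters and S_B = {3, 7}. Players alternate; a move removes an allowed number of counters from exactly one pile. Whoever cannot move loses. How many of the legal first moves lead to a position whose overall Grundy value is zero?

1

Pile A, S = {1, 2}:
G(0) = 0
G(1) = mex{0} = 1
G(2) = mex{1,0} = 2
G(3) = mex{2,1} = 0
G(4) = mex{0,2} = 1
G(5) = mex{1,0} = 2
G(6) = mex{2,1} = 0
G(7) = mex{0,2} = 1
G(8) = mex{1,0} = 2
G(9) = mex{2,1} = 0
G(10) = mex{0,2} = 1
G(11) = mex{1,0} = 2
G(12) = mex{2,1} = 0
G(13) = mex{0,2} = 1
G(14) = mex{1,0} = 2
G(15) = mex{2,1} = 0
G(16) = mex{0,2} = 1
G(17) = mex{1,0} = 2
G(18) = mex{2,1} = 0
G(19) = mex{0,2} = 1
G(20) = mex{1,0} = 2
G(21) = mex{2,1} = 0
G(22) = mex{0,2} = 1
G(23) = mex{1,0} = 2
G(24) = mex{2,1} = 0
G(25) = mex{0,2} = 1
G(26) = mex{1,0} = 2
G_A(26) = 2.
Pile B, S = {3, 7}:
n :  0  1  2  3  4  5  6  7  8  9 10 11 12 13
G :  0  0  0  1  1  1  0  2  2  1  0  0  0  1
G_B(13) = 1.
Combined Grundy value = 2 ⊕ 1 = 3.
A winning move leaves total XOR = 0, i.e. changes one component's Grundy value g to g ⊕ X where X is the current total.
Pile A: need g' = 2⊕3 = 1. Options: 26−1→G=1, 26−2→G=0. Hits: 1.
Pile B: need g' = 1⊕3 = 2. Options: 13−3→G=0, 13−7→G=0. Hits: 0.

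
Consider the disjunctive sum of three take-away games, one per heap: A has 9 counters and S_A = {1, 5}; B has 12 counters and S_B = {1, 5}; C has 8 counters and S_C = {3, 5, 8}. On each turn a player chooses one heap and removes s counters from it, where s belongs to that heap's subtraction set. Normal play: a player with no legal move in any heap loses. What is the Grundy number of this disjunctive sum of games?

3

Heap A, S = {1, 5}:
n : 0 1 2 3 4 5 6 7 8 9
G : 0 1 0 1 0 1 0 1 0 1
G_A(9) = 1.
Heap B, S = {1, 5}:
G(0) = 0
G(1) = mex{0} = 1
G(2) = mex{1} = 0
G(3) = mex{0} = 1
G(4) = mex{1} = 0
G(5) = mex{0,0} = 1
G(6) = mex{1,1} = 0
G(7) = mex{0,0} = 1
G(8) = mex{1,1} = 0
G(9) = mex{0,0} = 1
G(10) = mex{1,1} = 0
G(11) = mex{0,0} = 1
G(12) = mex{1,1} = 0
G_B(12) = 0.
Heap C, S = {3, 5, 8}:
n : 0 1 2 3 4 5 6 7 8
G : 0 0 0 1 1 1 2 2 2
G_C(8) = 2.
Combined Grundy value = 1 ⊕ 0 ⊕ 2 = 3.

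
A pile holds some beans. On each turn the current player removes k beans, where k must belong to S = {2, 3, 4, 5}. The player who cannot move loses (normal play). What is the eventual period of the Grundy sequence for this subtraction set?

n :  0  1  2  3  4  5  6  7  8  9 10 11 12 13 14 15
G :  0  0  1  1  2  2  3  0  0  1  1  2  2  3  0  0
G(n+7) = G(n) holds for n = 0,…,4 (a full window of length max(S) = 5), so the sequence is purely periodic with period 7.

7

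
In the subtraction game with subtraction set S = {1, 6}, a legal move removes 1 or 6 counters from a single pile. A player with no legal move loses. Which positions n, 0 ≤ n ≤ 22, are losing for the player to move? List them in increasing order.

0, 2, 4, 7, 9, 11, 14, 16, 18, 21

n :  0  1  2  3  4  5  6  7  8  9 10 11 12 13 14 15 16 17 18 19 20 21 22
G :  0  1  0  1  0  1  2  0  1  0  1  0  1  2  0  1  0  1  0  1  2  0  1
P-positions are exactly the n with G(n) = 0.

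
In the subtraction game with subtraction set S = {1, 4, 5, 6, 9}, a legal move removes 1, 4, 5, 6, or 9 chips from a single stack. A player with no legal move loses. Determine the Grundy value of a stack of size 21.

n :  0  1  2  3  4  5  6  7  8  9 10 11 12 13 14 15 16 17 18 19 20 21
G :  0  1  0  1  2  3  2  3  4  5  0  1  0  1  2  3  2  3  4  5  0  1

1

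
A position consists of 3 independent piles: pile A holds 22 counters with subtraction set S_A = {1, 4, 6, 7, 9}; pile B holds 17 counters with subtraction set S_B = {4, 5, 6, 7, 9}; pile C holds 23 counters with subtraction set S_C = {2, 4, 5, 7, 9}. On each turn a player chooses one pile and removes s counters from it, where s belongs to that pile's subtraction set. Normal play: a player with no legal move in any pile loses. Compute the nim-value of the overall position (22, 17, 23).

3

Pile A, S = {1, 4, 6, 7, 9}:
G(0) = 0
G(1) = mex{0} = 1
G(2) = mex{1} = 0
G(3) = mex{0} = 1
G(4) = mex{1,0} = 2
G(5) = mex{2,1} = 0
G(6) = mex{0,0,0} = 1
G(7) = mex{1,1,1,0} = 2
G(8) = mex{2,2,0,1} = 3
G(9) = mex{3,0,1,0,0} = 2
G(10) = mex{2,1,2,1,1} = 0
G(11) = mex{0,2,0,2,0} = 1
G(12) = mex{1,3,1,0,1} = 2
G(13) = mex{2,2,2,1,2} = 0
G(14) = mex{0,0,3,2,0} = 1
G(15) = mex{1,1,2,3,1} = 0
G(16) = mex{0,2,0,2,2} = 1
G(17) = mex{1,0,1,0,3} = 2
G(18) = mex{2,1,2,1,2} = 0
G(19) = mex{0,0,0,2,0} = 1
G(20) = mex{1,1,1,0,1} = 2
G(21) = mex{2,2,0,1,2} = 3
G(22) = mex{3,0,1,0,0} = 2
G_A(22) = 2.
Pile B, S = {4, 5, 6, 7, 9}:
G(0) = 0
G(1) = mex{} = 0
G(2) = mex{} = 0
G(3) = mex{} = 0
G(4) = mex{0} = 1
G(5) = mex{0,0} = 1
G(6) = mex{0,0,0} = 1
G(7) = mex{0,0,0,0} = 1
G(8) = mex{1,0,0,0} = 2
G(9) = mex{1,1,0,0,0} = 2
G(10) = mex{1,1,1,0,0} = 2
G(11) = mex{1,1,1,1,0} = 2
G(12) = mex{2,1,1,1,0} = 3
G(13) = mex{2,2,1,1,1} = 0
G(14) = mex{2,2,2,1,1} = 0
G(15) = mex{2,2,2,2,1} = 0
G(16) = mex{3,2,2,2,1} = 0
G(17) = mex{0,3,2,2,2} = 1
G_B(17) = 1.
Pile C, S = {2, 4, 5, 7, 9}:
G(0) = 0
G(1) = mex{} = 0
G(2) = mex{0} = 1
G(3) = mex{0} = 1
G(4) = mex{1,0} = 2
G(5) = mex{1,0,0} = 2
G(6) = mex{2,1,0} = 3
G(7) = mex{2,1,1,0} = 3
G(8) = mex{3,2,1,0} = 4
G(9) = mex{3,2,2,1,0} = 4
G(10) = mex{4,3,2,1,0} = 5
G(11) = mex{4,3,3,2,1} = 0
G(12) = mex{5,4,3,2,1} = 0
G(13) = mex{0,4,4,3,2} = 1
G(14) = mex{0,5,4,3,2} = 1
G(15) = mex{1,0,5,4,3} = 2
G(16) = mex{1,0,0,4,3} = 2
G(17) = mex{2,1,0,5,4} = 3
G(18) = mex{2,1,1,0,4} = 3
G(19) = mex{3,2,1,0,5} = 4
G(20) = mex{3,2,2,1,0} = 4
G(21) = mex{4,3,2,1,0} = 5
G(22) = mex{4,3,3,2,1} = 0
G(23) = mex{5,4,3,2,1} = 0
G_C(23) = 0.
Combined Grundy value = 2 ⊕ 1 ⊕ 0 = 3.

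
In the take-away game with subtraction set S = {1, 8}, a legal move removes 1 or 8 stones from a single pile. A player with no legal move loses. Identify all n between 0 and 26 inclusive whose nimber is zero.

0, 2, 4, 6, 9, 11, 13, 15, 18, 20, 22, 24

n :  0  1  2  3  4  5  6  7  8  9 10 11 12 13 14 15 16 17 18 19 20 21 22 23 24 25 26
G :  0  1  0  1  0  1  0  1  2  0  1  0  1  0  1  0  1  2  0  1  0  1  0  1  0  1  2
P-positions are exactly the n with G(n) = 0.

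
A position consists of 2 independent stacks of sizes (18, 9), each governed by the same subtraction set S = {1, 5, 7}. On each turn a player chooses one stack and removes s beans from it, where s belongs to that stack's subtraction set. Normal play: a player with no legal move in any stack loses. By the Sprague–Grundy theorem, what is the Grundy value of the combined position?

All stacks use S = {1, 5, 7}:
n :  0  1  2  3  4  5  6  7  8  9 10 11 12 13 14 15 16 17 18
G :  0  1  0  1  0  1  0  1  0  1  0  1  0  1  0  1  0  1  0
Stack A: G(18) = 0.
Stack B: G(9) = 1.
Combined Grundy value = 0 ⊕ 1 = 1.

1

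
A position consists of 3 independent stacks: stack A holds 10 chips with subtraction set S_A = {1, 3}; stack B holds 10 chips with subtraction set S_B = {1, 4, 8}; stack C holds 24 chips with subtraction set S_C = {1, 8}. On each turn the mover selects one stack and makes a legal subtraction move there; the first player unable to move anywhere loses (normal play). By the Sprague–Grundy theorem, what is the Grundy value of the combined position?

Stack A, S = {1, 3}:
G(0) = 0
G(1) = mex{0} = 1
G(2) = mex{1} = 0
G(3) = mex{0,0} = 1
G(4) = mex{1,1} = 0
G(5) = mex{0,0} = 1
G(6) = mex{1,1} = 0
G(7) = mex{0,0} = 1
G(8) = mex{1,1} = 0
G(9) = mex{0,0} = 1
G(10) = mex{1,1} = 0
G_A(10) = 0.
Stack B, S = {1, 4, 8}:
G(0) = 0
G(1) = mex{0} = 1
G(2) = mex{1} = 0
G(3) = mex{0} = 1
G(4) = mex{1,0} = 2
G(5) = mex{2,1} = 0
G(6) = mex{0,0} = 1
G(7) = mex{1,1} = 0
G(8) = mex{0,2,0} = 1
G(9) = mex{1,0,1} = 2
G(10) = mex{2,1,0} = 3
G_B(10) = 3.
Stack C, S = {1, 8}:
n :  0  1  2  3  4  5  6  7  8  9 10 11 12 13 14 15 16 17 18 19 20 21 22 23 24
G :  0  1  0  1  0  1  0  1  2  0  1  0  1  0  1  0  1  2  0  1  0  1  0  1  0
G_C(24) = 0.
Combined Grundy value = 0 ⊕ 3 ⊕ 0 = 3.

3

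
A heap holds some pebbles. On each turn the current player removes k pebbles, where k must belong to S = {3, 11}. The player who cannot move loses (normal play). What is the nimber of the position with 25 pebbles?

n :  0  1  2  3  4  5  6  7  8  9 10 11 12 13 14 15 16 17 18 19 20 21 22 23 24 25
G :  0  0  0  1  1  1  0  0  0  1  1  1  2  2  0  0  0  1  1  1  0  0  0  1  1  1

1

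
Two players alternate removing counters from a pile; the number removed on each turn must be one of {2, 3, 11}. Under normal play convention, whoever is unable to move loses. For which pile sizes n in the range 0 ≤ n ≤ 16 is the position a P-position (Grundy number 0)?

0, 1, 5, 6, 10, 14, 15

n :  0  1  2  3  4  5  6  7  8  9 10 11 12 13 14 15 16
G :  0  0  1  1  2  0  0  1  1  2  0  3  1  2  0  0  1
P-positions are exactly the n with G(n) = 0.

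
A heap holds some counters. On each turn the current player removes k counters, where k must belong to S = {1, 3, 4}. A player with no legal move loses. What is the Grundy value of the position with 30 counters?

0

n :  0  1  2  3  4  5  6  7  8  9 10 11 12 13 14 15 16 17 18 19 20 21 22 23 24 25 26 27 28 29 30
G :  0  1  0  1  2  3  2  0  1  0  1  2  3  2  0  1  0  1  2  3  2  0  1  0  1  2  3  2  0  1  0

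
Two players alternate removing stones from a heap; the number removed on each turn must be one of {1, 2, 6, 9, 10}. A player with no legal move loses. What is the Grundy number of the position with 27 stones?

n :  0  1  2  3  4  5  6  7  8  9 10 11 12 13 14 15 16 17 18 19 20 21 22 23 24 25 26 27
G :  0  1  2  0  1  2  3  0  1  2  3  0  1  2  0  1  2  3  0  1  2  3  0  1  2  0  1  2

2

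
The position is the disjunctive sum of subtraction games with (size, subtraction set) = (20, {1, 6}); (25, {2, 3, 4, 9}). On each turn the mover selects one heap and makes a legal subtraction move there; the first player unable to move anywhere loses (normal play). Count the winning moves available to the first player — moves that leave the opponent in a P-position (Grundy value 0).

4

Heap A, S = {1, 6}:
n :  0  1  2  3  4  5  6  7  8  9 10 11 12 13 14 15 16 17 18 19 20
G :  0  1  0  1  0  1  2  0  1  0  1  0  1  2  0  1  0  1  0  1  2
G_A(20) = 2.
Heap B, S = {2, 3, 4, 9}:
n :  0  1  2  3  4  5  6  7  8  9 10 11 12 13 14 15 16 17 18 19 20 21 22 23 24 25
G :  0  0  1  1  2  2  0  0  1  1  2  2  0  0  1  1  2  2  0  0  1  1  2  2  0  0
G_B(25) = 0.
Combined Grundy value = 2 ⊕ 0 = 2.
A winning move leaves total XOR = 0, i.e. changes one component's Grundy value g to g ⊕ X where X is the current total.
Heap A: need g' = 2⊕2 = 0. Options: 20−1→G=1, 20−6→G=0. Hits: 1.
Heap B: need g' = 0⊕2 = 2. Options: 25−2→G=2, 25−3→G=2, 25−4→G=1, 25−9→G=2. Hits: 3.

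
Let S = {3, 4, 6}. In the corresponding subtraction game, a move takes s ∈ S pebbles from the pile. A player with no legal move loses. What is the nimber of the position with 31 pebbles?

1

n :  0  1  2  3  4  5  6  7  8  9 10 11 12 13 14 15 16 17 18 19 20 21 22 23 24 25 26 27 28 29 30 31
G :  0  0  0  1  1  1  2  2  2  0  0  0  1  1  1  2  2  2  0  0  0  1  1  1  2  2  2  0  0  0  1  1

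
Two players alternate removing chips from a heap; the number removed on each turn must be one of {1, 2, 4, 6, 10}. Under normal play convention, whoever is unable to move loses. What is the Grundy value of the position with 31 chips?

4

n :  0  1  2  3  4  5  6  7  8  9 10 11 12 13 14 15 16 17 18 19 20 21 22 23 24 25 26 27 28 29 30 31
G :  0  1  2  0  1  2  3  4  0  1  2  0  1  2  3  4  0  1  2  0  1  2  3  4  0  1  2  0  1  2  3  4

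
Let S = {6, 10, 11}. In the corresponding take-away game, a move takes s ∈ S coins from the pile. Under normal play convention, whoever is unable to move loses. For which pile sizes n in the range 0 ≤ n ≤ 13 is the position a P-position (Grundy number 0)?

n :  0  1  2  3  4  5  6  7  8  9 10 11 12 13
G :  0  0  0  0  0  0  1  1  1  1  1  1  2  2
P-positions are exactly the n with G(n) = 0.

0, 1, 2, 3, 4, 5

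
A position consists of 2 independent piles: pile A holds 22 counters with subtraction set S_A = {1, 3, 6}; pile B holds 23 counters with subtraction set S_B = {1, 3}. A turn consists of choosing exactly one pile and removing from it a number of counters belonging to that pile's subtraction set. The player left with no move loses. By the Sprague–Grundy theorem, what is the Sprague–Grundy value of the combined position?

Pile A, S = {1, 3, 6}:
G(0) = 0
G(1) = mex{0} = 1
G(2) = mex{1} = 0
G(3) = mex{0,0} = 1
G(4) = mex{1,1} = 0
G(5) = mex{0,0} = 1
G(6) = mex{1,1,0} = 2
G(7) = mex{2,0,1} = 3
G(8) = mex{3,1,0} = 2
G(9) = mex{2,2,1} = 0
G(10) = mex{0,3,0} = 1
G(11) = mex{1,2,1} = 0
G(12) = mex{0,0,2} = 1
G(13) = mex{1,1,3} = 0
G(14) = mex{0,0,2} = 1
G(15) = mex{1,1,0} = 2
G(16) = mex{2,0,1} = 3
G(17) = mex{3,1,0} = 2
G(18) = mex{2,2,1} = 0
G(19) = mex{0,3,0} = 1
G(20) = mex{1,2,1} = 0
G(21) = mex{0,0,2} = 1
G(22) = mex{1,1,3} = 0
G_A(22) = 0.
Pile B, S = {1, 3}:
n :  0  1  2  3  4  5  6  7  8  9 10 11 12 13 14 15 16 17 18 19 20 21 22 23
G :  0  1  0  1  0  1  0  1  0  1  0  1  0  1  0  1  0  1  0  1  0  1  0  1
G_B(23) = 1.
Combined Grundy value = 0 ⊕ 1 = 1.

1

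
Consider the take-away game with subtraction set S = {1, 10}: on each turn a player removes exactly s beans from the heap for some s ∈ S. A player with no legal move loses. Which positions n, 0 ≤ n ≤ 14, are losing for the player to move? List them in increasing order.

0, 2, 4, 6, 8, 11, 13

G(0) = 0
G(1) = mex{0} = 1
G(2) = mex{1} = 0
G(3) = mex{0} = 1
G(4) = mex{1} = 0
G(5) = mex{0} = 1
G(6) = mex{1} = 0
G(7) = mex{0} = 1
G(8) = mex{1} = 0
G(9) = mex{0} = 1
G(10) = mex{1,0} = 2
G(11) = mex{2,1} = 0
G(12) = mex{0,0} = 1
G(13) = mex{1,1} = 0
G(14) = mex{0,0} = 1
P-positions are exactly the n with G(n) = 0.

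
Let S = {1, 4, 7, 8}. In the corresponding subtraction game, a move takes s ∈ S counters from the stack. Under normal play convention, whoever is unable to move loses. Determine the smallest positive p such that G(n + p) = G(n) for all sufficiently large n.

G(0) = 0
G(1) = mex{0} = 1
G(2) = mex{1} = 0
G(3) = mex{0} = 1
G(4) = mex{1,0} = 2
G(5) = mex{2,1} = 0
G(6) = mex{0,0} = 1
G(7) = mex{1,1,0} = 2
G(8) = mex{2,2,1,0} = 3
G(9) = mex{3,0,0,1} = 2
G(10) = mex{2,1,1,0} = 3
G(11) = mex{3,2,2,1} = 0
G(12) = mex{0,3,0,2} = 1
G(13) = mex{1,2,1,0} = 3
G(14) = mex{3,3,2,1} = 0
G(15) = mex{0,0,3,2} = 1
G(16) = mex{1,1,2,3} = 0
G(17) = mex{0,3,3,2} = 1
G(18) = mex{1,0,0,3} = 2
G(19) = mex{2,1,1,0} = 3
G(20) = mex{3,0,3,1} = 2
G(21) = mex{2,1,0,3} = 4
G(22) = mex{4,2,1,0} = 3
G(23) = mex{3,3,0,1} = 2
G(24) = mex{2,2,1,0} = 3
G(25) = mex{3,4,2,1} = 0
G(26) = mex{0,3,3,2} = 1
G(27) = mex{1,2,2,3} = 0
G(28) = mex{0,3,4,2} = 1
G(29) = mex{1,0,3,4} = 2
G(30) = mex{2,1,2,3} = 0
G(31) = mex{0,0,3,2} = 1
G(32) = mex{1,1,0,3} = 2
G(33) = mex{2,2,1,0} = 3
G(34) = mex{3,0,0,1} = 2
G(35) = mex{2,1,1,0} = 3
G(36) = mex{3,2,2,1} = 0
G(37) = mex{0,3,0,2} = 1
G(38) = mex{1,2,1,0} = 3
G(39) = mex{3,3,2,1} = 0
G(40) = mex{0,0,3,2} = 1
G(41) = mex{1,1,2,3} = 0
G(42) = mex{0,3,3,2} = 1
G(43) = mex{1,0,0,3} = 2
G(44) = mex{2,1,1,0} = 3
G(45) = mex{3,0,3,1} = 2
G(46) = mex{2,1,0,3} = 4
G(47) = mex{4,2,1,0} = 3
G(48) = mex{3,3,0,1} = 2
G(49) = mex{2,2,1,0} = 3
G(50) = mex{3,4,2,1} = 0
G(51) = mex{0,3,3,2} = 1
G(n+25) = G(n) holds for n = 0,…,7 (a full window of length max(S) = 8), so the sequence is purely periodic with period 25.

25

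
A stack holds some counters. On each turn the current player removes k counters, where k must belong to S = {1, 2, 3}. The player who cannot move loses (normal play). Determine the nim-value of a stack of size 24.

n :  0  1  2  3  4  5  6  7  8  9 10 11 12 13 14 15 16 17 18 19 20 21 22 23 24
G :  0  1  2  3  0  1  2  3  0  1  2  3  0  1  2  3  0  1  2  3  0  1  2  3  0

0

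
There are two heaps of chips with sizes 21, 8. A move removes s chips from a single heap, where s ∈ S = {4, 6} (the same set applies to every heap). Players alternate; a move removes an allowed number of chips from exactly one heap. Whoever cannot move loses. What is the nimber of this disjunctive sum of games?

2

All heaps use S = {4, 6}:
n :  0  1  2  3  4  5  6  7  8  9 10 11 12 13 14 15 16 17 18 19 20 21
G :  0  0  0  0  1  1  1  1  2  2  0  0  0  0  1  1  1  1  2  2  0  0
Heap A: G(21) = 0.
Heap B: G(8) = 2.
Combined Grundy value = 0 ⊕ 2 = 2.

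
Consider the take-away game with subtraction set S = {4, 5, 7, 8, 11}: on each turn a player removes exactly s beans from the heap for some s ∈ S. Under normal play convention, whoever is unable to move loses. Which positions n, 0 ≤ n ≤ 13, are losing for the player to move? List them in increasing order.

G(0) = 0
G(1) = mex{} = 0
G(2) = mex{} = 0
G(3) = mex{} = 0
G(4) = mex{0} = 1
G(5) = mex{0,0} = 1
G(6) = mex{0,0} = 1
G(7) = mex{0,0,0} = 1
G(8) = mex{1,0,0,0} = 2
G(9) = mex{1,1,0,0} = 2
G(10) = mex{1,1,0,0} = 2
G(11) = mex{1,1,1,0,0} = 2
G(12) = mex{2,1,1,1,0} = 3
G(13) = mex{2,2,1,1,0} = 3
P-positions are exactly the n with G(n) = 0.

0, 1, 2, 3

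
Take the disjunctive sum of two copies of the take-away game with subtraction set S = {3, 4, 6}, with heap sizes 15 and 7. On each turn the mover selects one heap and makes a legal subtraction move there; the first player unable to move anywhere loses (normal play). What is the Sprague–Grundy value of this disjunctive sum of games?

All heaps use S = {3, 4, 6}:
G(0) = 0
G(1) = mex{} = 0
G(2) = mex{} = 0
G(3) = mex{0} = 1
G(4) = mex{0,0} = 1
G(5) = mex{0,0} = 1
G(6) = mex{1,0,0} = 2
G(7) = mex{1,1,0} = 2
G(8) = mex{1,1,0} = 2
G(9) = mex{2,1,1} = 0
G(10) = mex{2,2,1} = 0
G(11) = mex{2,2,1} = 0
G(12) = mex{0,2,2} = 1
G(13) = mex{0,0,2} = 1
G(14) = mex{0,0,2} = 1
G(15) = mex{1,0,0} = 2
Heap A: G(15) = 2.
Heap B: G(7) = 2.
Combined Grundy value = 2 ⊕ 2 = 0.

0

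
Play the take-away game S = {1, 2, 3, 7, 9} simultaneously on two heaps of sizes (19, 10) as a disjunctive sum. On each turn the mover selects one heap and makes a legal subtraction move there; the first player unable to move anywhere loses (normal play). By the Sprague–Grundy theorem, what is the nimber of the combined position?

1

All heaps use S = {1, 2, 3, 7, 9}:
G(0) = 0
G(1) = mex{0} = 1
G(2) = mex{1,0} = 2
G(3) = mex{2,1,0} = 3
G(4) = mex{3,2,1} = 0
G(5) = mex{0,3,2} = 1
G(6) = mex{1,0,3} = 2
G(7) = mex{2,1,0,0} = 3
G(8) = mex{3,2,1,1} = 0
G(9) = mex{0,3,2,2,0} = 1
G(10) = mex{1,0,3,3,1} = 2
G(11) = mex{2,1,0,0,2} = 3
G(12) = mex{3,2,1,1,3} = 0
G(13) = mex{0,3,2,2,0} = 1
G(14) = mex{1,0,3,3,1} = 2
G(15) = mex{2,1,0,0,2} = 3
G(16) = mex{3,2,1,1,3} = 0
G(17) = mex{0,3,2,2,0} = 1
G(18) = mex{1,0,3,3,1} = 2
G(19) = mex{2,1,0,0,2} = 3
Heap A: G(19) = 3.
Heap B: G(10) = 2.
Combined Grundy value = 3 ⊕ 2 = 1.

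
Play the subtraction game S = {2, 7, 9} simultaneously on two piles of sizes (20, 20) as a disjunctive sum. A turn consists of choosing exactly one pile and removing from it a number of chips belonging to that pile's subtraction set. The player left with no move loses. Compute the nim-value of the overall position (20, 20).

All piles use S = {2, 7, 9}:
G(0) = 0
G(1) = mex{} = 0
G(2) = mex{0} = 1
G(3) = mex{0} = 1
G(4) = mex{1} = 0
G(5) = mex{1} = 0
G(6) = mex{0} = 1
G(7) = mex{0,0} = 1
G(8) = mex{1,0} = 2
G(9) = mex{1,1,0} = 2
G(10) = mex{2,1,0} = 3
G(11) = mex{2,0,1} = 3
G(12) = mex{3,0,1} = 2
G(13) = mex{3,1,0} = 2
G(14) = mex{2,1,0} = 3
G(15) = mex{2,2,1} = 0
G(16) = mex{3,2,1} = 0
G(17) = mex{0,3,2} = 1
G(18) = mex{0,3,2} = 1
G(19) = mex{1,2,3} = 0
G(20) = mex{1,2,3} = 0
Pile A: G(20) = 0.
Pile B: G(20) = 0.
Combined Grundy value = 0 ⊕ 0 = 0.

0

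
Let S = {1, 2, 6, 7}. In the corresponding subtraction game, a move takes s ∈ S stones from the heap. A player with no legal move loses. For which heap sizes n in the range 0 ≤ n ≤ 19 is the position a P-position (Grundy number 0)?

0, 3, 8, 11, 16, 19

G(0) = 0
G(1) = mex{0} = 1
G(2) = mex{1,0} = 2
G(3) = mex{2,1} = 0
G(4) = mex{0,2} = 1
G(5) = mex{1,0} = 2
G(6) = mex{2,1,0} = 3
G(7) = mex{3,2,1,0} = 4
G(8) = mex{4,3,2,1} = 0
G(9) = mex{0,4,0,2} = 1
G(10) = mex{1,0,1,0} = 2
G(11) = mex{2,1,2,1} = 0
G(12) = mex{0,2,3,2} = 1
G(13) = mex{1,0,4,3} = 2
G(14) = mex{2,1,0,4} = 3
G(15) = mex{3,2,1,0} = 4
G(16) = mex{4,3,2,1} = 0
G(17) = mex{0,4,0,2} = 1
G(18) = mex{1,0,1,0} = 2
G(19) = mex{2,1,2,1} = 0
P-positions are exactly the n with G(n) = 0.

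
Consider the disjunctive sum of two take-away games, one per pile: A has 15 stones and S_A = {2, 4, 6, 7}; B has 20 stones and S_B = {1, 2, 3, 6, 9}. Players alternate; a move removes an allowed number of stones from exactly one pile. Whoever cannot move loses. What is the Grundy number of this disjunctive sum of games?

Pile A, S = {2, 4, 6, 7}:
G(0) = 0
G(1) = mex{} = 0
G(2) = mex{0} = 1
G(3) = mex{0} = 1
G(4) = mex{1,0} = 2
G(5) = mex{1,0} = 2
G(6) = mex{2,1,0} = 3
G(7) = mex{2,1,0,0} = 3
G(8) = mex{3,2,1,0} = 4
G(9) = mex{3,2,1,1} = 0
G(10) = mex{4,3,2,1} = 0
G(11) = mex{0,3,2,2} = 1
G(12) = mex{0,4,3,2} = 1
G(13) = mex{1,0,3,3} = 2
G(14) = mex{1,0,4,3} = 2
G(15) = mex{2,1,0,4} = 3
G_A(15) = 3.
Pile B, S = {1, 2, 3, 6, 9}:
G(0) = 0
G(1) = mex{0} = 1
G(2) = mex{1,0} = 2
G(3) = mex{2,1,0} = 3
G(4) = mex{3,2,1} = 0
G(5) = mex{0,3,2} = 1
G(6) = mex{1,0,3,0} = 2
G(7) = mex{2,1,0,1} = 3
G(8) = mex{3,2,1,2} = 0
G(9) = mex{0,3,2,3,0} = 1
G(10) = mex{1,0,3,0,1} = 2
G(11) = mex{2,1,0,1,2} = 3
G(12) = mex{3,2,1,2,3} = 0
G(13) = mex{0,3,2,3,0} = 1
G(14) = mex{1,0,3,0,1} = 2
G(15) = mex{2,1,0,1,2} = 3
G(16) = mex{3,2,1,2,3} = 0
G(17) = mex{0,3,2,3,0} = 1
G(18) = mex{1,0,3,0,1} = 2
G(19) = mex{2,1,0,1,2} = 3
G(20) = mex{3,2,1,2,3} = 0
G_B(20) = 0.
Combined Grundy value = 3 ⊕ 0 = 3.

3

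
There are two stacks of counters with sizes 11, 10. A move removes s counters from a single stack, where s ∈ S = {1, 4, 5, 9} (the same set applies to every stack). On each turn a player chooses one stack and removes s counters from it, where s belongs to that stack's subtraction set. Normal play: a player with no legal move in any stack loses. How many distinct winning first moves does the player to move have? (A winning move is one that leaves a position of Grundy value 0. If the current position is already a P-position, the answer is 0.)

All stacks use S = {1, 4, 5, 9}:
n :  0  1  2  3  4  5  6  7  8  9 10 11
G :  0  1  0  1  2  3  2  3  0  1  0  1
Stack A: G(11) = 1.
Stack B: G(10) = 0.
Combined Grundy value = 1 ⊕ 0 = 1.
A winning move leaves total XOR = 0, i.e. changes one component's Grundy value g to g ⊕ X where X is the current total.
Stack A: need g' = 1⊕1 = 0. Options: 11−1→G=0, 11−4→G=3, 11−5→G=2, 11−9→G=0. Hits: 2.
Stack B: need g' = 0⊕1 = 1. Options: 10−1→G=1, 10−4→G=2, 10−5→G=3, 10−9→G=1. Hits: 2.

4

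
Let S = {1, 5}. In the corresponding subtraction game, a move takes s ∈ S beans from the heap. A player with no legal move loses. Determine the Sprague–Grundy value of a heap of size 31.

G(0) = 0
G(1) = mex{0} = 1
G(2) = mex{1} = 0
G(3) = mex{0} = 1
G(4) = mex{1} = 0
G(5) = mex{0,0} = 1
G(6) = mex{1,1} = 0
G(7) = mex{0,0} = 1
G(8) = mex{1,1} = 0
G(9) = mex{0,0} = 1
G(10) = mex{1,1} = 0
G(11) = mex{0,0} = 1
G(12) = mex{1,1} = 0
G(13) = mex{0,0} = 1
G(14) = mex{1,1} = 0
G(15) = mex{0,0} = 1
G(16) = mex{1,1} = 0
G(17) = mex{0,0} = 1
G(18) = mex{1,1} = 0
G(19) = mex{0,0} = 1
G(20) = mex{1,1} = 0
G(21) = mex{0,0} = 1
G(22) = mex{1,1} = 0
G(23) = mex{0,0} = 1
G(24) = mex{1,1} = 0
G(25) = mex{0,0} = 1
G(26) = mex{1,1} = 0
G(27) = mex{0,0} = 1
G(28) = mex{1,1} = 0
G(29) = mex{0,0} = 1
G(30) = mex{1,1} = 0
G(31) = mex{0,0} = 1

1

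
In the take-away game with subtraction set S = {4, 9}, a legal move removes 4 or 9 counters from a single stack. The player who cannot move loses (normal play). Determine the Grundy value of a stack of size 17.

G(0) = 0
G(1) = mex{} = 0
G(2) = mex{} = 0
G(3) = mex{} = 0
G(4) = mex{0} = 1
G(5) = mex{0} = 1
G(6) = mex{0} = 1
G(7) = mex{0} = 1
G(8) = mex{1} = 0
G(9) = mex{1,0} = 2
G(10) = mex{1,0} = 2
G(11) = mex{1,0} = 2
G(12) = mex{0,0} = 1
G(13) = mex{2,1} = 0
G(14) = mex{2,1} = 0
G(15) = mex{2,1} = 0
G(16) = mex{1,1} = 0
G(17) = mex{0,0} = 1

1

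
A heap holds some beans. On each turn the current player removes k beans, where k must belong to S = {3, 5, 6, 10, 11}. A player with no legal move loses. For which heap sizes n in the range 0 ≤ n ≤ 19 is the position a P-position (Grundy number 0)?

0, 1, 2, 9, 16, 17, 18

G(0) = 0
G(1) = mex{} = 0
G(2) = mex{} = 0
G(3) = mex{0} = 1
G(4) = mex{0} = 1
G(5) = mex{0,0} = 1
G(6) = mex{1,0,0} = 2
G(7) = mex{1,0,0} = 2
G(8) = mex{1,1,0} = 2
G(9) = mex{2,1,1} = 0
G(10) = mex{2,1,1,0} = 3
G(11) = mex{2,2,1,0,0} = 3
G(12) = mex{0,2,2,0,0} = 1
G(13) = mex{3,2,2,1,0} = 4
G(14) = mex{3,0,2,1,1} = 4
G(15) = mex{1,3,0,1,1} = 2
G(16) = mex{4,3,3,2,1} = 0
G(17) = mex{4,1,3,2,2} = 0
G(18) = mex{2,4,1,2,2} = 0
G(19) = mex{0,4,4,0,2} = 1
P-positions are exactly the n with G(n) = 0.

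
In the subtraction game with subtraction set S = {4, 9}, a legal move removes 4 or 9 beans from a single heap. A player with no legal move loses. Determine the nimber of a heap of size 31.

1

n :  0  1  2  3  4  5  6  7  8  9 10 11 12 13 14 15 16 17 18 19 20 21 22 23 24 25 26 27 28 29 30 31
G :  0  0  0  0  1  1  1  1  0  2  2  2  1  0  0  0  0  1  1  1  1  0  2  2  2  1  0  0  0  0  1  1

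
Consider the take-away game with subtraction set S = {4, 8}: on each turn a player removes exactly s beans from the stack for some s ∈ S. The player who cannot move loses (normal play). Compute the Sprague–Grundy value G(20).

G(0) = 0
G(1) = mex{} = 0
G(2) = mex{} = 0
G(3) = mex{} = 0
G(4) = mex{0} = 1
G(5) = mex{0} = 1
G(6) = mex{0} = 1
G(7) = mex{0} = 1
G(8) = mex{1,0} = 2
G(9) = mex{1,0} = 2
G(10) = mex{1,0} = 2
G(11) = mex{1,0} = 2
G(12) = mex{2,1} = 0
G(13) = mex{2,1} = 0
G(14) = mex{2,1} = 0
G(15) = mex{2,1} = 0
G(16) = mex{0,2} = 1
G(17) = mex{0,2} = 1
G(18) = mex{0,2} = 1
G(19) = mex{0,2} = 1
G(20) = mex{1,0} = 2

2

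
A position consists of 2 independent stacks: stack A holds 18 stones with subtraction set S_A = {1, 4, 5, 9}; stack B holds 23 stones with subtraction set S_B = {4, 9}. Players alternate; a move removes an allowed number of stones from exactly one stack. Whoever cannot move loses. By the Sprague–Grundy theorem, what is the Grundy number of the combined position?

Stack A, S = {1, 4, 5, 9}:
n :  0  1  2  3  4  5  6  7  8  9 10 11 12 13 14 15 16 17 18
G :  0  1  0  1  2  3  2  3  0  1  0  1  2  3  2  3  0  1  0
G_A(18) = 0.
Stack B, S = {4, 9}:
G(0) = 0
G(1) = mex{} = 0
G(2) = mex{} = 0
G(3) = mex{} = 0
G(4) = mex{0} = 1
G(5) = mex{0} = 1
G(6) = mex{0} = 1
G(7) = mex{0} = 1
G(8) = mex{1} = 0
G(9) = mex{1,0} = 2
G(10) = mex{1,0} = 2
G(11) = mex{1,0} = 2
G(12) = mex{0,0} = 1
G(13) = mex{2,1} = 0
G(14) = mex{2,1} = 0
G(15) = mex{2,1} = 0
G(16) = mex{1,1} = 0
G(17) = mex{0,0} = 1
G(18) = mex{0,2} = 1
G(19) = mex{0,2} = 1
G(20) = mex{0,2} = 1
G(21) = mex{1,1} = 0
G(22) = mex{1,0} = 2
G(23) = mex{1,0} = 2
G_B(23) = 2.
Combined Grundy value = 0 ⊕ 2 = 2.

2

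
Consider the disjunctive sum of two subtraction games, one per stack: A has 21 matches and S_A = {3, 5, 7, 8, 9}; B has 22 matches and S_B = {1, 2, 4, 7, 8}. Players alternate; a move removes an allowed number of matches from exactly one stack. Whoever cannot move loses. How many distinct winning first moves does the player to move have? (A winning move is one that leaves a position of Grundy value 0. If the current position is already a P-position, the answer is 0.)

Stack A, S = {3, 5, 7, 8, 9}:
G(0) = 0
G(1) = mex{} = 0
G(2) = mex{} = 0
G(3) = mex{0} = 1
G(4) = mex{0} = 1
G(5) = mex{0,0} = 1
G(6) = mex{1,0} = 2
G(7) = mex{1,0,0} = 2
G(8) = mex{1,1,0,0} = 2
G(9) = mex{2,1,0,0,0} = 3
G(10) = mex{2,1,1,0,0} = 3
G(11) = mex{2,2,1,1,0} = 3
G(12) = mex{3,2,1,1,1} = 0
G(13) = mex{3,2,2,1,1} = 0
G(14) = mex{3,3,2,2,1} = 0
G(15) = mex{0,3,2,2,2} = 1
G(16) = mex{0,3,3,2,2} = 1
G(17) = mex{0,0,3,3,2} = 1
G(18) = mex{1,0,3,3,3} = 2
G(19) = mex{1,0,0,3,3} = 2
G(20) = mex{1,1,0,0,3} = 2
G(21) = mex{2,1,0,0,0} = 3
G_A(21) = 3.
Stack B, S = {1, 2, 4, 7, 8}:
G(0) = 0
G(1) = mex{0} = 1
G(2) = mex{1,0} = 2
G(3) = mex{2,1} = 0
G(4) = mex{0,2,0} = 1
G(5) = mex{1,0,1} = 2
G(6) = mex{2,1,2} = 0
G(7) = mex{0,2,0,0} = 1
G(8) = mex{1,0,1,1,0} = 2
G(9) = mex{2,1,2,2,1} = 0
G(10) = mex{0,2,0,0,2} = 1
G(11) = mex{1,0,1,1,0} = 2
G(12) = mex{2,1,2,2,1} = 0
G(13) = mex{0,2,0,0,2} = 1
G(14) = mex{1,0,1,1,0} = 2
G(15) = mex{2,1,2,2,1} = 0
G(16) = mex{0,2,0,0,2} = 1
G(17) = mex{1,0,1,1,0} = 2
G(18) = mex{2,1,2,2,1} = 0
G(19) = mex{0,2,0,0,2} = 1
G(20) = mex{1,0,1,1,0} = 2
G(21) = mex{2,1,2,2,1} = 0
G(22) = mex{0,2,0,0,2} = 1
G_B(22) = 1.
Combined Grundy value = 3 ⊕ 1 = 2.
A winning move leaves total XOR = 0, i.e. changes one component's Grundy value g to g ⊕ X where X is the current total.
Stack A: need g' = 3⊕2 = 1. Options: 21−3→G=2, 21−5→G=1, 21−7→G=0, 21−8→G=0, 21−9→G=0. Hits: 1.
Stack B: need g' = 1⊕2 = 3. Options: 22−1→G=0, 22−2→G=2, 22−4→G=0, 22−7→G=0, 22−8→G=2. Hits: 0.

1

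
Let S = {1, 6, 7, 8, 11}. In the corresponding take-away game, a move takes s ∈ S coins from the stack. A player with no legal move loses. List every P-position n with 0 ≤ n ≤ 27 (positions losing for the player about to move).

0, 2, 4, 14, 16, 18

G(0) = 0
G(1) = mex{0} = 1
G(2) = mex{1} = 0
G(3) = mex{0} = 1
G(4) = mex{1} = 0
G(5) = mex{0} = 1
G(6) = mex{1,0} = 2
G(7) = mex{2,1,0} = 3
G(8) = mex{3,0,1,0} = 2
G(9) = mex{2,1,0,1} = 3
G(10) = mex{3,0,1,0} = 2
G(11) = mex{2,1,0,1,0} = 3
G(12) = mex{3,2,1,0,1} = 4
G(13) = mex{4,3,2,1,0} = 5
G(14) = mex{5,2,3,2,1} = 0
G(15) = mex{0,3,2,3,0} = 1
G(16) = mex{1,2,3,2,1} = 0
G(17) = mex{0,3,2,3,2} = 1
G(18) = mex{1,4,3,2,3} = 0
G(19) = mex{0,5,4,3,2} = 1
G(20) = mex{1,0,5,4,3} = 2
G(21) = mex{2,1,0,5,2} = 3
G(22) = mex{3,0,1,0,3} = 2
G(23) = mex{2,1,0,1,4} = 3
G(24) = mex{3,0,1,0,5} = 2
G(25) = mex{2,1,0,1,0} = 3
G(26) = mex{3,2,1,0,1} = 4
G(27) = mex{4,3,2,1,0} = 5
P-positions are exactly the n with G(n) = 0.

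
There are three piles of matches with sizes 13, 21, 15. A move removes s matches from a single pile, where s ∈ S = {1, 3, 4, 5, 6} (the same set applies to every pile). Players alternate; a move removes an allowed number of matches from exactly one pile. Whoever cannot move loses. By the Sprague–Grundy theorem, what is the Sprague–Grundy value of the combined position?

1

All piles use S = {1, 3, 4, 5, 6}:
G(0) = 0
G(1) = mex{0} = 1
G(2) = mex{1} = 0
G(3) = mex{0,0} = 1
G(4) = mex{1,1,0} = 2
G(5) = mex{2,0,1,0} = 3
G(6) = mex{3,1,0,1,0} = 2
G(7) = mex{2,2,1,0,1} = 3
G(8) = mex{3,3,2,1,0} = 4
G(9) = mex{4,2,3,2,1} = 0
G(10) = mex{0,3,2,3,2} = 1
G(11) = mex{1,4,3,2,3} = 0
G(12) = mex{0,0,4,3,2} = 1
G(13) = mex{1,1,0,4,3} = 2
G(14) = mex{2,0,1,0,4} = 3
G(15) = mex{3,1,0,1,0} = 2
G(16) = mex{2,2,1,0,1} = 3
G(17) = mex{3,3,2,1,0} = 4
G(18) = mex{4,2,3,2,1} = 0
G(19) = mex{0,3,2,3,2} = 1
G(20) = mex{1,4,3,2,3} = 0
G(21) = mex{0,0,4,3,2} = 1
Pile A: G(13) = 2.
Pile B: G(21) = 1.
Pile C: G(15) = 2.
Combined Grundy value = 2 ⊕ 1 ⊕ 2 = 1.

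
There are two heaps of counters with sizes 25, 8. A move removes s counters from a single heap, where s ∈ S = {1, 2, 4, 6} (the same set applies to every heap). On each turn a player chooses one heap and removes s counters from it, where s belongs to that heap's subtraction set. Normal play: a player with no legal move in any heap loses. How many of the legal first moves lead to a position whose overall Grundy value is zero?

3

All heaps use S = {1, 2, 4, 6}:
n :  0  1  2  3  4  5  6  7  8  9 10 11 12 13 14 15 16 17 18 19 20 21 22 23 24 25
G :  0  1  2  0  1  2  3  4  0  1  2  0  1  2  3  4  0  1  2  0  1  2  3  4  0  1
Heap A: G(25) = 1.
Heap B: G(8) = 0.
Combined Grundy value = 1 ⊕ 0 = 1.
A winning move leaves total XOR = 0, i.e. changes one component's Grundy value g to g ⊕ X where X is the current total.
Heap A: need g' = 1⊕1 = 0. Options: 25−1→G=0, 25−2→G=4, 25−4→G=2, 25−6→G=0. Hits: 2.
Heap B: need g' = 0⊕1 = 1. Options: 8−1→G=4, 8−2→G=3, 8−4→G=1, 8−6→G=2. Hits: 1.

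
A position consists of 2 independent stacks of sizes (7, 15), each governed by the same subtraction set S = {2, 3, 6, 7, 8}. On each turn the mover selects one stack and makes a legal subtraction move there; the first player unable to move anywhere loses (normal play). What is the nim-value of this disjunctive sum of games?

1

All stacks use S = {2, 3, 6, 7, 8}:
G(0) = 0
G(1) = mex{} = 0
G(2) = mex{0} = 1
G(3) = mex{0,0} = 1
G(4) = mex{1,0} = 2
G(5) = mex{1,1} = 0
G(6) = mex{2,1,0} = 3
G(7) = mex{0,2,0,0} = 1
G(8) = mex{3,0,1,0,0} = 2
G(9) = mex{1,3,1,1,0} = 2
G(10) = mex{2,1,2,1,1} = 0
G(11) = mex{2,2,0,2,1} = 3
G(12) = mex{0,2,3,0,2} = 1
G(13) = mex{3,0,1,3,0} = 2
G(14) = mex{1,3,2,1,3} = 0
G(15) = mex{2,1,2,2,1} = 0
Stack A: G(7) = 1.
Stack B: G(15) = 0.
Combined Grundy value = 1 ⊕ 0 = 1.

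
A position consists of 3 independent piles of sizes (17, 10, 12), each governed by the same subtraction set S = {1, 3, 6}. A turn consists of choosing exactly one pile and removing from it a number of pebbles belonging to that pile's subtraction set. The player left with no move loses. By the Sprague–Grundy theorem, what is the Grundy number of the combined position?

All piles use S = {1, 3, 6}:
n :  0  1  2  3  4  5  6  7  8  9 10 11 12 13 14 15 16 17
G :  0  1  0  1  0  1  2  3  2  0  1  0  1  0  1  2  3  2
Pile A: G(17) = 2.
Pile B: G(10) = 1.
Pile C: G(12) = 1.
Combined Grundy value = 2 ⊕ 1 ⊕ 1 = 2.

2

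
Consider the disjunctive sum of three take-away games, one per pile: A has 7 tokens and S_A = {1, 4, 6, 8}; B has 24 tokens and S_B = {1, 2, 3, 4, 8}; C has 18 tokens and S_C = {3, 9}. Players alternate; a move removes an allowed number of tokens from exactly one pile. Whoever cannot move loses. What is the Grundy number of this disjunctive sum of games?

4

Pile A, S = {1, 4, 6, 8}:
G(0) = 0
G(1) = mex{0} = 1
G(2) = mex{1} = 0
G(3) = mex{0} = 1
G(4) = mex{1,0} = 2
G(5) = mex{2,1} = 0
G(6) = mex{0,0,0} = 1
G(7) = mex{1,1,1} = 0
G_A(7) = 0.
Pile B, S = {1, 2, 3, 4, 8}:
n :  0  1  2  3  4  5  6  7  8  9 10 11 12 13 14 15 16 17 18 19 20 21 22 23 24
G :  0  1  2  3  4  0  1  2  3  4  0  1  2  3  4  0  1  2  3  4  0  1  2  3  4
G_B(24) = 4.
Pile C, S = {3, 9}:
n :  0  1  2  3  4  5  6  7  8  9 10 11 12 13 14 15 16 17 18
G :  0  0  0  1  1  1  0  0  0  1  1  1  0  0  0  1  1  1  0
G_C(18) = 0.
Combined Grundy value = 0 ⊕ 4 ⊕ 0 = 4.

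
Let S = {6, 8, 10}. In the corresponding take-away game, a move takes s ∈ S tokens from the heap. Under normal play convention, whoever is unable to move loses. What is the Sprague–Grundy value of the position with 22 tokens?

1

n :  0  1  2  3  4  5  6  7  8  9 10 11 12 13 14 15 16 17 18 19 20 21 22
G :  0  0  0  0  0  0  1  1  1  1  1  1  2  2  2  2  0  0  0  0  0  0  1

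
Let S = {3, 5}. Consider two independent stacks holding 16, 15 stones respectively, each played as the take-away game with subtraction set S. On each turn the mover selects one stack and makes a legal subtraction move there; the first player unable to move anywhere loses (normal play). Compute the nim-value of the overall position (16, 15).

2

All stacks use S = {3, 5}:
G(0) = 0
G(1) = mex{} = 0
G(2) = mex{} = 0
G(3) = mex{0} = 1
G(4) = mex{0} = 1
G(5) = mex{0,0} = 1
G(6) = mex{1,0} = 2
G(7) = mex{1,0} = 2
G(8) = mex{1,1} = 0
G(9) = mex{2,1} = 0
G(10) = mex{2,1} = 0
G(11) = mex{0,2} = 1
G(12) = mex{0,2} = 1
G(13) = mex{0,0} = 1
G(14) = mex{1,0} = 2
G(15) = mex{1,0} = 2
G(16) = mex{1,1} = 0
Stack A: G(16) = 0.
Stack B: G(15) = 2.
Combined Grundy value = 0 ⊕ 2 = 2.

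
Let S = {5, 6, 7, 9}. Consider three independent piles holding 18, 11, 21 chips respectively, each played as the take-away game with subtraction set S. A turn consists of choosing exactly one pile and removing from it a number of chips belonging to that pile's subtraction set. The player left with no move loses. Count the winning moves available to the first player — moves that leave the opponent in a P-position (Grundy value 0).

All piles use S = {5, 6, 7, 9}:
n :  0  1  2  3  4  5  6  7  8  9 10 11 12 13 14 15 16 17 18 19 20 21
G :  0  0  0  0  0  1  1  1  1  1  2  2  2  2  0  0  0  0  0  1  1  1
Pile A: G(18) = 0.
Pile B: G(11) = 2.
Pile C: G(21) = 1.
Combined Grundy value = 0 ⊕ 2 ⊕ 1 = 3.
A winning move leaves total XOR = 0, i.e. changes one component's Grundy value g to g ⊕ X where X is the current total.
Pile A: need g' = 0⊕3 = 3. Options: 18−5→G=2, 18−6→G=2, 18−7→G=2, 18−9→G=1. Hits: 0.
Pile B: need g' = 2⊕3 = 1. Options: 11−5→G=1, 11−6→G=1, 11−7→G=0, 11−9→G=0. Hits: 2.
Pile C: need g' = 1⊕3 = 2. Options: 21−5→G=0, 21−6→G=0, 21−7→G=0, 21−9→G=2. Hits: 1.

3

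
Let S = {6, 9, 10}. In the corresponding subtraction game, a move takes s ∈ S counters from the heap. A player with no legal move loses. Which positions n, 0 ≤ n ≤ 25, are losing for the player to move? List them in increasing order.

n :  0  1  2  3  4  5  6  7  8  9 10 11 12 13 14 15 16 17 18 19 20 21 22 23 24 25
G :  0  0  0  0  0  0  1  1  1  1  1  1  2  2  2  2  0  0  0  0  0  0  1  1  1  1
P-positions are exactly the n with G(n) = 0.

0, 1, 2, 3, 4, 5, 16, 17, 18, 19, 20, 21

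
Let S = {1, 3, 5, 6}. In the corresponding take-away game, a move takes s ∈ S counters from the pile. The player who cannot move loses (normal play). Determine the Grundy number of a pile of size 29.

3

n :  0  1  2  3  4  5  6  7  8  9 10 11 12 13 14 15 16 17 18 19 20 21 22 23 24 25 26 27 28 29
G :  0  1  0  1  0  1  2  3  2  3  2  0  1  0  1  0  1  2  3  2  3  2  0  1  0  1  0  1  2  3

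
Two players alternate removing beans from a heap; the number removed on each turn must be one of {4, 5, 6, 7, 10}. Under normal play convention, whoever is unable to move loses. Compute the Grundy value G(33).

1

n :  0  1  2  3  4  5  6  7  8  9 10 11 12 13 14 15 16 17 18 19 20 21 22 23 24 25 26 27 28 29 30 31 32 33
G :  0  0  0  0  1  1  1  1  2  2  2  2  3  3  0  0  0  0  1  1  1  1  2  2  2  2  3  3  0  0  0  0  1  1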